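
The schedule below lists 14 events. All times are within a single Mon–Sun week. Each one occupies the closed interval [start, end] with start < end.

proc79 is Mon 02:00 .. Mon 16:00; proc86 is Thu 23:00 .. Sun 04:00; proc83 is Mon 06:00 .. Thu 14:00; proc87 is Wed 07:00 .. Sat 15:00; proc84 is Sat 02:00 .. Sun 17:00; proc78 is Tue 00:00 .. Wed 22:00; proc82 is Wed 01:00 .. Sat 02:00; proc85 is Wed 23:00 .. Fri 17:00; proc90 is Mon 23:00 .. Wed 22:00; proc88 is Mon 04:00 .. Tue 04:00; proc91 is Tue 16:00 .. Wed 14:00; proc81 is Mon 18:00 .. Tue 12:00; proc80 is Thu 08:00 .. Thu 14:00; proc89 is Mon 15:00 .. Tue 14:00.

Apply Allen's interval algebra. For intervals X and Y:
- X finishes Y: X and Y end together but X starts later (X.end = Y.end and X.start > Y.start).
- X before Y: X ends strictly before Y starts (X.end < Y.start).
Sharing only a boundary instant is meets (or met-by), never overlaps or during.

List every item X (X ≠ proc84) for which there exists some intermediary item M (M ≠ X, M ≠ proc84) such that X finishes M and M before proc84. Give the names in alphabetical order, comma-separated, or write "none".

proc78, proc80

Target proc84 = [Sat 02:00, Sun 17:00].
Intermediaries M with M before proc84: proc78, proc79, proc80, proc81, proc83, proc85, proc88, proc89, proc90, proc91.
Via proc78 — items with X finishes proc78: none.
Via proc79 — items with X finishes proc79: none.
Via proc80 — items with X finishes proc80: none.
Via proc81 — items with X finishes proc81: none.
Via proc83 — items with X finishes proc83: proc80.
Via proc85 — items with X finishes proc85: none.
Via proc88 — items with X finishes proc88: none.
Via proc89 — items with X finishes proc89: none.
Via proc90 — items with X finishes proc90: proc78.
Via proc91 — items with X finishes proc91: none.
Union: proc78, proc80.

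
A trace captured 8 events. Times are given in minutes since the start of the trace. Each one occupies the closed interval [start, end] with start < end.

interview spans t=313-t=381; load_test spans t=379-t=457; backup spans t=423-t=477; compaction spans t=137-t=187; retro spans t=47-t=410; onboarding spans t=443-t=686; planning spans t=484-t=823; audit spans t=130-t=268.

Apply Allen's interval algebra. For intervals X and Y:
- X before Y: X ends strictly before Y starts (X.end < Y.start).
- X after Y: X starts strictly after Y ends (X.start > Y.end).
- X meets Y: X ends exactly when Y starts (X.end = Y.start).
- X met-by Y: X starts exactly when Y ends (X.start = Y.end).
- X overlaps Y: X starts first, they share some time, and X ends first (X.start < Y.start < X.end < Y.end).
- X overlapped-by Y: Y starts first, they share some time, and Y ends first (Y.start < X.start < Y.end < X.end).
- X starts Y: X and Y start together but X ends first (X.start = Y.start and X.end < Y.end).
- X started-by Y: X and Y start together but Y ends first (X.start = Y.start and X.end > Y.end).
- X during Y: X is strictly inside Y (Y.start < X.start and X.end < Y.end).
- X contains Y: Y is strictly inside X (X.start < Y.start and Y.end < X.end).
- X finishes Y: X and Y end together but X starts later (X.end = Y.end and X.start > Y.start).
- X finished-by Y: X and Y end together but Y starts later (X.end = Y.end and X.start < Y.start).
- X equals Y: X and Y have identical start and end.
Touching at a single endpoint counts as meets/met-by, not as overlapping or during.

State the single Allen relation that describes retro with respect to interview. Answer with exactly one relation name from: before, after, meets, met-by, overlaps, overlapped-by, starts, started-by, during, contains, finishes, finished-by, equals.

contains

retro = [t=47, t=410]; interview = [t=313, t=381].
Compare endpoints: retro.start < interview.start, retro.start < interview.end, retro.end > interview.start, retro.end > interview.end.
That pattern is 'contains'.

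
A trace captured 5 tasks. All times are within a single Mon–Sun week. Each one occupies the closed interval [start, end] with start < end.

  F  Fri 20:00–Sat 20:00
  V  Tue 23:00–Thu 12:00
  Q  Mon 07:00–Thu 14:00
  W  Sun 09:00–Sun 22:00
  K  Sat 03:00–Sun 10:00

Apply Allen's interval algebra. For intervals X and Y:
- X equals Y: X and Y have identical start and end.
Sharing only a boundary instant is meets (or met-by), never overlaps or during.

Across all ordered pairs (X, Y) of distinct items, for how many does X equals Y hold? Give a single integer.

Checking all 20 ordered pairs for relation 'equals'; matching pairs in alphabetical order:
No pair satisfies it.
Count: 0.

0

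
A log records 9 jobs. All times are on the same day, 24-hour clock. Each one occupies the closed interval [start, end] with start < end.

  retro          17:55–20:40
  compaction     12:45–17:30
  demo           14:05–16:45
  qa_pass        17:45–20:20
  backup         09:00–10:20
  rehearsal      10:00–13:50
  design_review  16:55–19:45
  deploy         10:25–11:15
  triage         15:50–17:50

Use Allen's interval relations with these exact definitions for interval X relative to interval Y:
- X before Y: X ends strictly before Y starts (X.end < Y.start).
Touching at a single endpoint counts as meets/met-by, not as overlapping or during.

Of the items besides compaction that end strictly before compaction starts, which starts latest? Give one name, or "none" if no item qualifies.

deploy

Target compaction = [12:45, 17:30].
backup [09:00, 10:20] → before → candidate.
demo [14:05, 16:45] → during → excluded.
deploy [10:25, 11:15] → before → candidate.
design_review [16:55, 19:45] → overlapped-by → excluded.
qa_pass [17:45, 20:20] → after → excluded.
rehearsal [10:00, 13:50] → overlaps → excluded.
retro [17:55, 20:40] → after → excluded.
triage [15:50, 17:50] → overlapped-by → excluded.
Among candidates, latest start is 10:25 → deploy.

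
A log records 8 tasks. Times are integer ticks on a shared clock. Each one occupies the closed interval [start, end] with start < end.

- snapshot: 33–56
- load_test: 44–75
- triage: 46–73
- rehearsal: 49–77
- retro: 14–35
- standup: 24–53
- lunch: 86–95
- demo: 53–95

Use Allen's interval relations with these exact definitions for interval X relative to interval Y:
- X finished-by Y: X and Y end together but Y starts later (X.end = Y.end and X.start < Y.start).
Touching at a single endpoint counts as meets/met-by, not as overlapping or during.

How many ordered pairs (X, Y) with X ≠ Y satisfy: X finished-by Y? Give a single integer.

Checking all 56 ordered pairs for relation 'finished-by'; matching pairs in alphabetical order:
(demo, lunch): demo finished-by lunch ✓
Count: 1.

1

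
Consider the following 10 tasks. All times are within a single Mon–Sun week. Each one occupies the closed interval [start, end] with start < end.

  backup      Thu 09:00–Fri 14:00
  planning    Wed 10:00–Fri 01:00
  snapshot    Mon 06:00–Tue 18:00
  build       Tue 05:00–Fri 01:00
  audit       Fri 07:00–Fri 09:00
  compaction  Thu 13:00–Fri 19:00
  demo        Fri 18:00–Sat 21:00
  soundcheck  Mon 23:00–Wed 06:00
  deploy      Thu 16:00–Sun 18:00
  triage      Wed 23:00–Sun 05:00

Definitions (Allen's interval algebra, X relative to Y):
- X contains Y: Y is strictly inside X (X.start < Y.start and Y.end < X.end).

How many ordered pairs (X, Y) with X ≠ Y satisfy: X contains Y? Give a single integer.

Checking all 90 ordered pairs for relation 'contains'; matching pairs in alphabetical order:
(backup, audit): backup contains audit ✓
(compaction, audit): compaction contains audit ✓
(deploy, audit): deploy contains audit ✓
(deploy, demo): deploy contains demo ✓
(triage, audit): triage contains audit ✓
(triage, backup): triage contains backup ✓
(triage, compaction): triage contains compaction ✓
(triage, demo): triage contains demo ✓
Count: 8.

8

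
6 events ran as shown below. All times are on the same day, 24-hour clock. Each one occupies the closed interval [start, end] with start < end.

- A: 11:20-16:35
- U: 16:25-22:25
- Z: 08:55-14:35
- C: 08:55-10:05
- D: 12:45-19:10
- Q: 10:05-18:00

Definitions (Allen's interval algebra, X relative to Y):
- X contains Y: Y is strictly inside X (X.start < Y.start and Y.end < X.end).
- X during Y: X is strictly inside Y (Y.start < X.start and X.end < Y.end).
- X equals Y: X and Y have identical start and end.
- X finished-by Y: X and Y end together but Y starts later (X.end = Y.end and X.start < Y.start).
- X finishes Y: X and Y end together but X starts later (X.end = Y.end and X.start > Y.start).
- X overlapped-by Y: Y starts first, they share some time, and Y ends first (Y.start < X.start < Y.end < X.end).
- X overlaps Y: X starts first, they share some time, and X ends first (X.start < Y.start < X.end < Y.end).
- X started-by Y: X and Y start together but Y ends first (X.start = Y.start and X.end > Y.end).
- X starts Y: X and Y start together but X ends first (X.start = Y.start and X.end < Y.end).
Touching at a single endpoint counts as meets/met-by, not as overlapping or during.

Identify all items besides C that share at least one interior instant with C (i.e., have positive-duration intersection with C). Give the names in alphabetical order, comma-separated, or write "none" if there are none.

Target C = [08:55, 10:05].
A [11:20, 16:35] → after → no.
D [12:45, 19:10] → after → no.
Q [10:05, 18:00] → met-by → no.
U [16:25, 22:25] → after → no.
Z [08:55, 14:35] → started-by → yes.
Result: Z.

Z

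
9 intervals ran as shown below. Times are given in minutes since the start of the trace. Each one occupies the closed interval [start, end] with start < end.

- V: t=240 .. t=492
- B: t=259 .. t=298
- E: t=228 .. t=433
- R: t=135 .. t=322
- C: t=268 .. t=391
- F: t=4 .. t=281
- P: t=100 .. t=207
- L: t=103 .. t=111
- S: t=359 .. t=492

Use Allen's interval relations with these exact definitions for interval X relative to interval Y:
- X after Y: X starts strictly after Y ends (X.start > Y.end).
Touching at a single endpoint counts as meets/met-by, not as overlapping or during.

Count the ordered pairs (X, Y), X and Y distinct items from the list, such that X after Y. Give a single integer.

14

Checking all 72 ordered pairs for relation 'after'; matching pairs in alphabetical order:
(B, L): B after L ✓
(B, P): B after P ✓
(C, L): C after L ✓
(C, P): C after P ✓
(E, L): E after L ✓
(E, P): E after P ✓
(R, L): R after L ✓
(S, B): S after B ✓
(S, F): S after F ✓
(S, L): S after L ✓
(S, P): S after P ✓
(S, R): S after R ✓
(V, L): V after L ✓
(V, P): V after P ✓
Count: 14.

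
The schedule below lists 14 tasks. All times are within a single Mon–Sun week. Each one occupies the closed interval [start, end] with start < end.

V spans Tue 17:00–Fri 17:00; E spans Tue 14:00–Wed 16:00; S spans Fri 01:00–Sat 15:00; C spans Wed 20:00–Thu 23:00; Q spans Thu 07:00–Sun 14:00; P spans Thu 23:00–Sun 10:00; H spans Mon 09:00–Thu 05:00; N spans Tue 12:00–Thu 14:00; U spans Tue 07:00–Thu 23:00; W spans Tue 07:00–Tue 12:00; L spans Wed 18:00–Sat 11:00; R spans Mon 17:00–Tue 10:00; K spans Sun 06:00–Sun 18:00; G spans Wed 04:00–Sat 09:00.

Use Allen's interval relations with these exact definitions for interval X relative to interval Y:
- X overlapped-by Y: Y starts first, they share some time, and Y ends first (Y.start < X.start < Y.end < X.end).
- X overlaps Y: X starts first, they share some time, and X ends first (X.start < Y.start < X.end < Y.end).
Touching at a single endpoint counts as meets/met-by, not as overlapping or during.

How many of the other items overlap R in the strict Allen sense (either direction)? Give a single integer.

2

Target R = [Mon 17:00, Tue 10:00].
C [Wed 20:00, Thu 23:00] → after → no.
E [Tue 14:00, Wed 16:00] → after → no.
G [Wed 04:00, Sat 09:00] → after → no.
H [Mon 09:00, Thu 05:00] → contains → no.
K [Sun 06:00, Sun 18:00] → after → no.
L [Wed 18:00, Sat 11:00] → after → no.
N [Tue 12:00, Thu 14:00] → after → no.
P [Thu 23:00, Sun 10:00] → after → no.
Q [Thu 07:00, Sun 14:00] → after → no.
S [Fri 01:00, Sat 15:00] → after → no.
U [Tue 07:00, Thu 23:00] → overlapped-by → counts.
V [Tue 17:00, Fri 17:00] → after → no.
W [Tue 07:00, Tue 12:00] → overlapped-by → counts.
Total: 2.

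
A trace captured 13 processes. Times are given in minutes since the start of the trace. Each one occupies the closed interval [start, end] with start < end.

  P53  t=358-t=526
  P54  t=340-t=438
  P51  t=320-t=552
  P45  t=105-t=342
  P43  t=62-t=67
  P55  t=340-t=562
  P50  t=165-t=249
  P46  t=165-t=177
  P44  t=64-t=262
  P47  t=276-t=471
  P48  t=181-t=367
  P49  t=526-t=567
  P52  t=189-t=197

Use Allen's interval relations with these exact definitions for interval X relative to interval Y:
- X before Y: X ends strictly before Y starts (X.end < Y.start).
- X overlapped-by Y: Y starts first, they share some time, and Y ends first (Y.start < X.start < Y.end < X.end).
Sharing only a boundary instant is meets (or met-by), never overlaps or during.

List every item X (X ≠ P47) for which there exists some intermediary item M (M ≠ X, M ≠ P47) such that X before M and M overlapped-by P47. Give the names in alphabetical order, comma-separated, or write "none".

Target P47 = [t=276, t=471].
Intermediaries M with M overlapped-by P47: P51, P53, P55.
Via P51 — items with X before P51: P43, P44, P46, P50, P52.
Via P53 — items with X before P53: P43, P44, P45, P46, P50, P52.
Via P55 — items with X before P55: P43, P44, P46, P50, P52.
Union: P43, P44, P45, P46, P50, P52.

P43, P44, P45, P46, P50, P52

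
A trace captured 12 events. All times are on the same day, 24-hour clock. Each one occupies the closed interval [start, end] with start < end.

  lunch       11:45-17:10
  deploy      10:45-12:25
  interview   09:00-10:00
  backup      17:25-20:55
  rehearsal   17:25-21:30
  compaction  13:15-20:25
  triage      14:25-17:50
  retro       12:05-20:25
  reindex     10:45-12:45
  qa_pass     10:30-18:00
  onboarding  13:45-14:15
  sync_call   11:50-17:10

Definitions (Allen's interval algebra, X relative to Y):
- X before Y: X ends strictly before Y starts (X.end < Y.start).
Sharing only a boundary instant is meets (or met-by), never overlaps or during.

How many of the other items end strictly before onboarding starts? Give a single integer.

Target onboarding = [13:45, 14:15].
backup [17:25, 20:55] → after → no.
compaction [13:15, 20:25] → contains → no.
deploy [10:45, 12:25] → before → counts.
interview [09:00, 10:00] → before → counts.
lunch [11:45, 17:10] → contains → no.
qa_pass [10:30, 18:00] → contains → no.
rehearsal [17:25, 21:30] → after → no.
reindex [10:45, 12:45] → before → counts.
retro [12:05, 20:25] → contains → no.
sync_call [11:50, 17:10] → contains → no.
triage [14:25, 17:50] → after → no.
Total: 3.

3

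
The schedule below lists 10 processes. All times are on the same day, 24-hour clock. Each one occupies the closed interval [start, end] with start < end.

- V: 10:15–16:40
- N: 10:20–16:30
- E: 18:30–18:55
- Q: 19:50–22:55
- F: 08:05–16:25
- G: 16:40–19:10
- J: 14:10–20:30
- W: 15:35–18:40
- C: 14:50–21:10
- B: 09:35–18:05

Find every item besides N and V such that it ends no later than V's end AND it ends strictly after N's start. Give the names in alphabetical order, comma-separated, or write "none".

Conditions: its end is no later than V's end (X.end <= 16:40) AND its end is strictly after N's start (X.end > 10:20).
B: end 18:05 <= 16:40? ✗; end 18:05 > 10:20? ✓ → no.
C: end 21:10 <= 16:40? ✗; end 21:10 > 10:20? ✓ → no.
E: end 18:55 <= 16:40? ✗; end 18:55 > 10:20? ✓ → no.
F: end 16:25 <= 16:40? ✓; end 16:25 > 10:20? ✓ → yes.
G: end 19:10 <= 16:40? ✗; end 19:10 > 10:20? ✓ → no.
J: end 20:30 <= 16:40? ✗; end 20:30 > 10:20? ✓ → no.
Q: end 22:55 <= 16:40? ✗; end 22:55 > 10:20? ✓ → no.
W: end 18:40 <= 16:40? ✗; end 18:40 > 10:20? ✓ → no.
Result: F.

F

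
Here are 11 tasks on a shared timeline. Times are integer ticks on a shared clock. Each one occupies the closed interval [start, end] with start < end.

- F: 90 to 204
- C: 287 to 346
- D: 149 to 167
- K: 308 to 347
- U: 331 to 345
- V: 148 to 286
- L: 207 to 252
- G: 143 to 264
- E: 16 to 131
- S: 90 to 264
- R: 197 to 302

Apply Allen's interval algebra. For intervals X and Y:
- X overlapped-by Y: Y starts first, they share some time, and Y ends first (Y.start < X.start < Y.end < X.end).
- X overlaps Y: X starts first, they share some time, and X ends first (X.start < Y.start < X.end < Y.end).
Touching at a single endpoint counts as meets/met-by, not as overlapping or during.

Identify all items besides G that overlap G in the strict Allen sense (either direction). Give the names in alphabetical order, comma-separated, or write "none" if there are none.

Target G = [143, 264].
C [287, 346] → after → no.
D [149, 167] → during → no.
E [16, 131] → before → no.
F [90, 204] → overlaps → yes.
K [308, 347] → after → no.
L [207, 252] → during → no.
R [197, 302] → overlapped-by → yes.
S [90, 264] → finished-by → no.
U [331, 345] → after → no.
V [148, 286] → overlapped-by → yes.
Result: F, R, V.

F, R, V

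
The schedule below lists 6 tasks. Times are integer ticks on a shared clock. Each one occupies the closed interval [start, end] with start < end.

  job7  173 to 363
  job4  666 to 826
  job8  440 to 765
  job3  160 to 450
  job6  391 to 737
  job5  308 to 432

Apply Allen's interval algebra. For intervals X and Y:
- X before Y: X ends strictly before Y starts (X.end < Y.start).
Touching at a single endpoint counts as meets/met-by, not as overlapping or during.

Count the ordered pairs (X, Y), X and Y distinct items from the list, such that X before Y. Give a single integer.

6

Checking all 30 ordered pairs for relation 'before'; matching pairs in alphabetical order:
(job3, job4): job3 before job4 ✓
(job5, job4): job5 before job4 ✓
(job5, job8): job5 before job8 ✓
(job7, job4): job7 before job4 ✓
(job7, job6): job7 before job6 ✓
(job7, job8): job7 before job8 ✓
Count: 6.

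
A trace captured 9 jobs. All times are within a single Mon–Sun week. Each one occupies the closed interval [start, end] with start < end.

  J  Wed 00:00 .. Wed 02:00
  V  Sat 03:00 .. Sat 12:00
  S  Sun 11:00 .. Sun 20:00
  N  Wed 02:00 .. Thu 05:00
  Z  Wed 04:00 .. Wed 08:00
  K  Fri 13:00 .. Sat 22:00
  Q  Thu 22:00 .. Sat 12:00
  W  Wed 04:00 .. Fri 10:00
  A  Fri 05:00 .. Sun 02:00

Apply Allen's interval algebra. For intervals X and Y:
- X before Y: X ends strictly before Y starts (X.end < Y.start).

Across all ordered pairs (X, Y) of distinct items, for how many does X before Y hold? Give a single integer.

24

Checking all 72 ordered pairs for relation 'before'; matching pairs in alphabetical order:
(A, S): A before S ✓
(J, A): J before A ✓
(J, K): J before K ✓
(J, Q): J before Q ✓
(J, S): J before S ✓
(J, V): J before V ✓
(J, W): J before W ✓
(J, Z): J before Z ✓
(K, S): K before S ✓
(N, A): N before A ✓
(N, K): N before K ✓
(N, Q): N before Q ✓
(N, S): N before S ✓
(N, V): N before V ✓
(Q, S): Q before S ✓
(V, S): V before S ✓
(W, K): W before K ✓
(W, S): W before S ✓
(W, V): W before V ✓
(Z, A): Z before A ✓
(Z, K): Z before K ✓
(Z, Q): Z before Q ✓
(Z, S): Z before S ✓
(Z, V): Z before V ✓
Count: 24.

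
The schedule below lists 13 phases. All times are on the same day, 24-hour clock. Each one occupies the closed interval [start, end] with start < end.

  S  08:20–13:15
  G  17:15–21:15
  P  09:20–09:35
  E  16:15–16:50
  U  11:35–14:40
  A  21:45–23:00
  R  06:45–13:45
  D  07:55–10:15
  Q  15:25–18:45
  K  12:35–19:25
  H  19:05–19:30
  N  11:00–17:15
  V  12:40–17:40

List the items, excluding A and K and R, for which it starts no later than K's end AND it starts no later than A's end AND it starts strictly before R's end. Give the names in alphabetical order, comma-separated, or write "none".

D, N, P, S, U, V

Conditions: its start is no later than K's end (X.start <= 19:25) AND its start is no later than A's end (X.start <= 23:00) AND its start is strictly before R's end (X.start < 13:45).
D: start 07:55 <= 19:25? ✓; start 07:55 <= 23:00? ✓; start 07:55 < 13:45? ✓ → yes.
E: start 16:15 <= 19:25? ✓; start 16:15 <= 23:00? ✓; start 16:15 < 13:45? ✗ → no.
G: start 17:15 <= 19:25? ✓; start 17:15 <= 23:00? ✓; start 17:15 < 13:45? ✗ → no.
H: start 19:05 <= 19:25? ✓; start 19:05 <= 23:00? ✓; start 19:05 < 13:45? ✗ → no.
N: start 11:00 <= 19:25? ✓; start 11:00 <= 23:00? ✓; start 11:00 < 13:45? ✓ → yes.
P: start 09:20 <= 19:25? ✓; start 09:20 <= 23:00? ✓; start 09:20 < 13:45? ✓ → yes.
Q: start 15:25 <= 19:25? ✓; start 15:25 <= 23:00? ✓; start 15:25 < 13:45? ✗ → no.
S: start 08:20 <= 19:25? ✓; start 08:20 <= 23:00? ✓; start 08:20 < 13:45? ✓ → yes.
U: start 11:35 <= 19:25? ✓; start 11:35 <= 23:00? ✓; start 11:35 < 13:45? ✓ → yes.
V: start 12:40 <= 19:25? ✓; start 12:40 <= 23:00? ✓; start 12:40 < 13:45? ✓ → yes.
Result: D, N, P, S, U, V.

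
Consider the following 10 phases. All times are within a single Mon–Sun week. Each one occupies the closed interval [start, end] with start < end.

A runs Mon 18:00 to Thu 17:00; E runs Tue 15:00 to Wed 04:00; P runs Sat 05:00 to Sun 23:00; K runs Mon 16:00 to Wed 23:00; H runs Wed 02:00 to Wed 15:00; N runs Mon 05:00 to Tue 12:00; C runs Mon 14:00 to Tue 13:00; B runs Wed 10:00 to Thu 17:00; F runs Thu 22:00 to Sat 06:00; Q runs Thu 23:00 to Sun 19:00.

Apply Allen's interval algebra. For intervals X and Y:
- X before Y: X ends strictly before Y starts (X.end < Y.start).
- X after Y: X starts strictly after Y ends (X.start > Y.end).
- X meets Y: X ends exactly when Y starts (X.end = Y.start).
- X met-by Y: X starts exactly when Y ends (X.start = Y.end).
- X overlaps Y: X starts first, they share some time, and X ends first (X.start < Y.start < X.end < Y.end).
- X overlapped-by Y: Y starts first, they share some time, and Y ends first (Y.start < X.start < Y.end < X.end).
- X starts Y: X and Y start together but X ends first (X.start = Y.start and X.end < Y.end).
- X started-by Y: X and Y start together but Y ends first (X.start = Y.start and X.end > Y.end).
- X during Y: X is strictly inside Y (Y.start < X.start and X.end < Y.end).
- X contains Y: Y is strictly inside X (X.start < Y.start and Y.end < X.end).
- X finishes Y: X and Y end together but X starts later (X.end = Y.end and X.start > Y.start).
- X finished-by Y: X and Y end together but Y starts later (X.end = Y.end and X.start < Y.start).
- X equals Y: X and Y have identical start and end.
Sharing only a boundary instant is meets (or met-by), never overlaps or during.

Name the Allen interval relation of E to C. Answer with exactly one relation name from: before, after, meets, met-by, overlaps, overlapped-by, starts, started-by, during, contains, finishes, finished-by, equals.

E = [Tue 15:00, Wed 04:00]; C = [Mon 14:00, Tue 13:00].
Compare endpoints: E.start > C.start, E.start > C.end, E.end > C.start, E.end > C.end.
That pattern is 'after'.

after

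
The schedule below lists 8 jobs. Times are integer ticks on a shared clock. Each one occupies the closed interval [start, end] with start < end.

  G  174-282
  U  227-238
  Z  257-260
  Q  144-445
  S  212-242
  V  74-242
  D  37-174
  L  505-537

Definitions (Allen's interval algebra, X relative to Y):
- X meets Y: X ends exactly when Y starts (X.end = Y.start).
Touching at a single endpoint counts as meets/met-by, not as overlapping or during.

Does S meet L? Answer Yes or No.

No

S = [212, 242], L = [505, 537].
Actual relation of S to L: before.
Asked whether 'meets' holds → No.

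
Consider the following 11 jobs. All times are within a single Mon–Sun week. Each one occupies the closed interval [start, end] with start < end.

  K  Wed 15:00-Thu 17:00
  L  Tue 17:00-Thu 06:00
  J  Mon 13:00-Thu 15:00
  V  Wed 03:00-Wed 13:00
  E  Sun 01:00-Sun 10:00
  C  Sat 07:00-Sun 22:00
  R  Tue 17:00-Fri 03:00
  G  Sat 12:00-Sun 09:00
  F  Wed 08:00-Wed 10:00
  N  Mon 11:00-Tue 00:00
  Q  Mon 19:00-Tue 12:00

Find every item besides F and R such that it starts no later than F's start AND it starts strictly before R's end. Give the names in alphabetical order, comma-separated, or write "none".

Conditions: its start is no later than F's start (X.start <= Wed 08:00) AND its start is strictly before R's end (X.start < Fri 03:00).
C: start Sat 07:00 <= Wed 08:00? ✗; start Sat 07:00 < Fri 03:00? ✗ → no.
E: start Sun 01:00 <= Wed 08:00? ✗; start Sun 01:00 < Fri 03:00? ✗ → no.
G: start Sat 12:00 <= Wed 08:00? ✗; start Sat 12:00 < Fri 03:00? ✗ → no.
J: start Mon 13:00 <= Wed 08:00? ✓; start Mon 13:00 < Fri 03:00? ✓ → yes.
K: start Wed 15:00 <= Wed 08:00? ✗; start Wed 15:00 < Fri 03:00? ✓ → no.
L: start Tue 17:00 <= Wed 08:00? ✓; start Tue 17:00 < Fri 03:00? ✓ → yes.
N: start Mon 11:00 <= Wed 08:00? ✓; start Mon 11:00 < Fri 03:00? ✓ → yes.
Q: start Mon 19:00 <= Wed 08:00? ✓; start Mon 19:00 < Fri 03:00? ✓ → yes.
V: start Wed 03:00 <= Wed 08:00? ✓; start Wed 03:00 < Fri 03:00? ✓ → yes.
Result: J, L, N, Q, V.

J, L, N, Q, V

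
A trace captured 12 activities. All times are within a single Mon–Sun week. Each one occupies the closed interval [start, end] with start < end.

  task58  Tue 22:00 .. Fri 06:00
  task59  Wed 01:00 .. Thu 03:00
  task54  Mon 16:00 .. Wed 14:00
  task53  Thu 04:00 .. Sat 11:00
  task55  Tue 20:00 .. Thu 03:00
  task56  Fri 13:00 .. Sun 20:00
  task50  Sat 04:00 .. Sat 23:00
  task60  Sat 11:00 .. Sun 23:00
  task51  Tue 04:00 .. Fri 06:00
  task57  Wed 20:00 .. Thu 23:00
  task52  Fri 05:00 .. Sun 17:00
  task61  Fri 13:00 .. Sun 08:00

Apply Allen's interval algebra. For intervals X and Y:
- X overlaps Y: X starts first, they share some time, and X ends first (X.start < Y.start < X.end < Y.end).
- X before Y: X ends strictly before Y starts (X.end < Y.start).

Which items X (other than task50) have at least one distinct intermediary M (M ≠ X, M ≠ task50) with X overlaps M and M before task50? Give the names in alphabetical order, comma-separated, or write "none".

task54, task55, task59

Target task50 = [Sat 04:00, Sat 23:00].
Intermediaries M with M before task50: task51, task54, task55, task57, task58, task59.
Via task51 — items with X overlaps task51: task54.
Via task54 — items with X overlaps task54: none.
Via task55 — items with X overlaps task55: task54.
Via task57 — items with X overlaps task57: task55, task59.
Via task58 — items with X overlaps task58: task54, task55.
Via task59 — items with X overlaps task59: task54.
Union: task54, task55, task59.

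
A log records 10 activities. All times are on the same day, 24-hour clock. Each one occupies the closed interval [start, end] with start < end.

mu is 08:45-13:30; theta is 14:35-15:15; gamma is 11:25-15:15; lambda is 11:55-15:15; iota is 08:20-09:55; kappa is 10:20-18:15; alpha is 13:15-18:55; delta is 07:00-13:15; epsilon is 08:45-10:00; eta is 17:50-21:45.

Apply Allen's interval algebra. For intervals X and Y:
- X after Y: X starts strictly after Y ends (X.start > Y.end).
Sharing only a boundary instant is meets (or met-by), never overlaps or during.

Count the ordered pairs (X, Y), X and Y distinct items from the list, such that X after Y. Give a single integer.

19

Checking all 90 ordered pairs for relation 'after'; matching pairs in alphabetical order:
(alpha, epsilon): alpha after epsilon ✓
(alpha, iota): alpha after iota ✓
(eta, delta): eta after delta ✓
(eta, epsilon): eta after epsilon ✓
(eta, gamma): eta after gamma ✓
(eta, iota): eta after iota ✓
(eta, lambda): eta after lambda ✓
(eta, mu): eta after mu ✓
(eta, theta): eta after theta ✓
(gamma, epsilon): gamma after epsilon ✓
(gamma, iota): gamma after iota ✓
(kappa, epsilon): kappa after epsilon ✓
(kappa, iota): kappa after iota ✓
(lambda, epsilon): lambda after epsilon ✓
(lambda, iota): lambda after iota ✓
(theta, delta): theta after delta ✓
(theta, epsilon): theta after epsilon ✓
(theta, iota): theta after iota ✓
(theta, mu): theta after mu ✓
Count: 19.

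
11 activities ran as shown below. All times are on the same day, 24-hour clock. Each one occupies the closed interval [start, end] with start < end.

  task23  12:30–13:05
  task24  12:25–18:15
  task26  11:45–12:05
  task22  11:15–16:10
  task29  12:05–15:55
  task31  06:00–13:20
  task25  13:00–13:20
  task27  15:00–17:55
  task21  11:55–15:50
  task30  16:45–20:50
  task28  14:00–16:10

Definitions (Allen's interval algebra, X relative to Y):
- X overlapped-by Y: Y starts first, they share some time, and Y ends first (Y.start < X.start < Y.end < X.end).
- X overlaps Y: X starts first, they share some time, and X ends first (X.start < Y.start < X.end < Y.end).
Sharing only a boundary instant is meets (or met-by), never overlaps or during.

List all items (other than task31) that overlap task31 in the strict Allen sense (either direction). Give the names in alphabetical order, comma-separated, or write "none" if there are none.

Target task31 = [06:00, 13:20].
task21 [11:55, 15:50] → overlapped-by → yes.
task22 [11:15, 16:10] → overlapped-by → yes.
task23 [12:30, 13:05] → during → no.
task24 [12:25, 18:15] → overlapped-by → yes.
task25 [13:00, 13:20] → finishes → no.
task26 [11:45, 12:05] → during → no.
task27 [15:00, 17:55] → after → no.
task28 [14:00, 16:10] → after → no.
task29 [12:05, 15:55] → overlapped-by → yes.
task30 [16:45, 20:50] → after → no.
Result: task21, task22, task24, task29.

task21, task22, task24, task29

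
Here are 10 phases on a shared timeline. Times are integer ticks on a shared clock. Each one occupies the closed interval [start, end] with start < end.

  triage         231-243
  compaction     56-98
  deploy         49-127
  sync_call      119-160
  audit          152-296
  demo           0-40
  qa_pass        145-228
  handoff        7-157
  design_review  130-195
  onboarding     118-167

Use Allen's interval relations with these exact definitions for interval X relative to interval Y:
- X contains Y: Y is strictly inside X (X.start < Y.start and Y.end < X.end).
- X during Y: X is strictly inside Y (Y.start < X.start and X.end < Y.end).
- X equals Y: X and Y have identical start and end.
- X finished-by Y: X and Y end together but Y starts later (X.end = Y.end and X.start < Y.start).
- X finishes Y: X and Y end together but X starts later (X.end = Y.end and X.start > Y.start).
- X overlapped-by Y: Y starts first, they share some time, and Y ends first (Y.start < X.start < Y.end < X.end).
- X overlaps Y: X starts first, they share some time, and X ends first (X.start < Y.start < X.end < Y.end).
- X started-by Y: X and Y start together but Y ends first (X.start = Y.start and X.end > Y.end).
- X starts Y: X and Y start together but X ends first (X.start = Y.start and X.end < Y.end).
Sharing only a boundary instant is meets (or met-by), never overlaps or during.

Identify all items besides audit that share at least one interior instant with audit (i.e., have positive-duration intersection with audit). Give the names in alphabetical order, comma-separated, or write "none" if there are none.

design_review, handoff, onboarding, qa_pass, sync_call, triage

Target audit = [152, 296].
compaction [56, 98] → before → no.
demo [0, 40] → before → no.
deploy [49, 127] → before → no.
design_review [130, 195] → overlaps → yes.
handoff [7, 157] → overlaps → yes.
onboarding [118, 167] → overlaps → yes.
qa_pass [145, 228] → overlaps → yes.
sync_call [119, 160] → overlaps → yes.
triage [231, 243] → during → yes.
Result: design_review, handoff, onboarding, qa_pass, sync_call, triage.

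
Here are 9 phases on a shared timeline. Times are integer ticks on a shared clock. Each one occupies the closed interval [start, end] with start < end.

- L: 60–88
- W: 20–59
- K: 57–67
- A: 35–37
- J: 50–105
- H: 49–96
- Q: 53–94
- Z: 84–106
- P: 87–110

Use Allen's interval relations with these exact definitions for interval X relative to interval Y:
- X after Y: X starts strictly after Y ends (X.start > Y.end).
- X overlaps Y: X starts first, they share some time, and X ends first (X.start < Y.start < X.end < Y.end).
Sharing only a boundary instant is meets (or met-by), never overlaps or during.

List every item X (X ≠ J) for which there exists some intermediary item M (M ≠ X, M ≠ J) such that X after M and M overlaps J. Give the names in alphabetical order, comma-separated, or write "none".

L, P, Z

Target J = [50, 105].
Intermediaries M with M overlaps J: H, W.
Via H — items with X after H: none.
Via W — items with X after W: L, P, Z.
Union: L, P, Z.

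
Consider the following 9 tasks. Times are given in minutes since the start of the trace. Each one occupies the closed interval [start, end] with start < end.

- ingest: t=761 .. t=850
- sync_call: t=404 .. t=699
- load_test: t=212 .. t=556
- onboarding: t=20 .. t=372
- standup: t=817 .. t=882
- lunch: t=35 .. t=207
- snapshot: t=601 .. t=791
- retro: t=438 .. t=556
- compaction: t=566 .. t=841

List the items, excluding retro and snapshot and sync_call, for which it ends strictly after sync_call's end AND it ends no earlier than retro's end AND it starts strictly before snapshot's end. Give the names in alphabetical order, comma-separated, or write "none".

compaction, ingest

Conditions: its end is strictly after sync_call's end (X.end > t=699) AND its end is no earlier than retro's end (X.end >= t=556) AND its start is strictly before snapshot's end (X.start < t=791).
compaction: end t=841 > t=699? ✓; end t=841 >= t=556? ✓; start t=566 < t=791? ✓ → yes.
ingest: end t=850 > t=699? ✓; end t=850 >= t=556? ✓; start t=761 < t=791? ✓ → yes.
load_test: end t=556 > t=699? ✗; end t=556 >= t=556? ✓; start t=212 < t=791? ✓ → no.
lunch: end t=207 > t=699? ✗; end t=207 >= t=556? ✗; start t=35 < t=791? ✓ → no.
onboarding: end t=372 > t=699? ✗; end t=372 >= t=556? ✗; start t=20 < t=791? ✓ → no.
standup: end t=882 > t=699? ✓; end t=882 >= t=556? ✓; start t=817 < t=791? ✗ → no.
Result: compaction, ingest.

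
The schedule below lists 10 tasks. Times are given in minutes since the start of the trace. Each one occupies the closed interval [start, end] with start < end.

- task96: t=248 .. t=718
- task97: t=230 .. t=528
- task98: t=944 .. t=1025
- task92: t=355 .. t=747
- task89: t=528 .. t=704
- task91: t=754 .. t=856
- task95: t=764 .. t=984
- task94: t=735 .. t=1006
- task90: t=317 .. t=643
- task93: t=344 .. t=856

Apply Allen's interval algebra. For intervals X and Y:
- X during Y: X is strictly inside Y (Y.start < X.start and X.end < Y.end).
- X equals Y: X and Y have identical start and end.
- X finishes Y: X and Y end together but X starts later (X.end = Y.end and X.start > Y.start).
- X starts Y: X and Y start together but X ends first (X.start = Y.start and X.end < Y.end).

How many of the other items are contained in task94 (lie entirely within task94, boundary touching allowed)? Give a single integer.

2

Target task94 = [t=735, t=1006].
task89 [t=528, t=704] → before → no.
task90 [t=317, t=643] → before → no.
task91 [t=754, t=856] → during → counts.
task92 [t=355, t=747] → overlaps → no.
task93 [t=344, t=856] → overlaps → no.
task95 [t=764, t=984] → during → counts.
task96 [t=248, t=718] → before → no.
task97 [t=230, t=528] → before → no.
task98 [t=944, t=1025] → overlapped-by → no.
Total: 2.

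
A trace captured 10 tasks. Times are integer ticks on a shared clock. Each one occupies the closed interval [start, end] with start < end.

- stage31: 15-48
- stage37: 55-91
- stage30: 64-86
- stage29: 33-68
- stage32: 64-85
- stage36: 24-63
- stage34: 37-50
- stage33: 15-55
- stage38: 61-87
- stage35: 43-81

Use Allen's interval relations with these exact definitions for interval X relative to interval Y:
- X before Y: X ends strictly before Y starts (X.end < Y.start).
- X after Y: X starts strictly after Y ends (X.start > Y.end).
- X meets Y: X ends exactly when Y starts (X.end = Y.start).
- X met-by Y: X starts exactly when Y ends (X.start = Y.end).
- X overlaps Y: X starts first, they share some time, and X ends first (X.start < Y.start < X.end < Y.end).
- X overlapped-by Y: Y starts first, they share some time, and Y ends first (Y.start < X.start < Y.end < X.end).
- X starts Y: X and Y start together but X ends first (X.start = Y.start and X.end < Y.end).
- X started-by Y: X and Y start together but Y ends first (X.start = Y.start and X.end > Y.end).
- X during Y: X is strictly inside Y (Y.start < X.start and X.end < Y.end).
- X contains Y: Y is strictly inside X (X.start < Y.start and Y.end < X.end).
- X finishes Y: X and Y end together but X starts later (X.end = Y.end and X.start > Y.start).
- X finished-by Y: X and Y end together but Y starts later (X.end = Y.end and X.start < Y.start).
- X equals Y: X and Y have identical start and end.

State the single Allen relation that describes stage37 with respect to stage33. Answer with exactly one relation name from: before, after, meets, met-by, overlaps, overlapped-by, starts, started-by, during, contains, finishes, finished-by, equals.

met-by

stage37 = [55, 91]; stage33 = [15, 55].
Compare endpoints: stage37.start > stage33.start, stage37.start = stage33.end, stage37.end > stage33.start, stage37.end > stage33.end.
That pattern is 'met-by'.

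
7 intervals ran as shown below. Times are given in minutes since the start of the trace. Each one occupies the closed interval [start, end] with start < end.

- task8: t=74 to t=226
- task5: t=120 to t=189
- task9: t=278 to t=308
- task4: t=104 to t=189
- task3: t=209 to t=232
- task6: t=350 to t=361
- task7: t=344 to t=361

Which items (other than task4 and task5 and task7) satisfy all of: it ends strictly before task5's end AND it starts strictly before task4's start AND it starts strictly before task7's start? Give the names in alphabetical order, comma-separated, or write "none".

none

Conditions: its end is strictly before task5's end (X.end < t=189) AND its start is strictly before task4's start (X.start < t=104) AND its start is strictly before task7's start (X.start < t=344).
task3: end t=232 < t=189? ✗; start t=209 < t=104? ✗; start t=209 < t=344? ✓ → no.
task6: end t=361 < t=189? ✗; start t=350 < t=104? ✗; start t=350 < t=344? ✗ → no.
task8: end t=226 < t=189? ✗; start t=74 < t=104? ✓; start t=74 < t=344? ✓ → no.
task9: end t=308 < t=189? ✗; start t=278 < t=104? ✗; start t=278 < t=344? ✓ → no.
Result: none.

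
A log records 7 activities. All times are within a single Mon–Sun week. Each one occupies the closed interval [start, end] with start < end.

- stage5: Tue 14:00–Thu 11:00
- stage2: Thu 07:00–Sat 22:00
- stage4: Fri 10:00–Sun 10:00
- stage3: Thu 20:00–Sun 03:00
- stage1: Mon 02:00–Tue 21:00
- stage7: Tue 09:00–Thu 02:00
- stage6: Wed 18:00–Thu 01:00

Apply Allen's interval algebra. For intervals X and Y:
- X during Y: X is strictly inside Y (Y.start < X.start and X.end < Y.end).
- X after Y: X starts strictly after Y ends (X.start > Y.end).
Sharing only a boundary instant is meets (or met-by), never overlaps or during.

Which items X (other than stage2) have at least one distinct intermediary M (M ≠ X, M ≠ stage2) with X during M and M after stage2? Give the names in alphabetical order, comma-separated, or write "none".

Target stage2 = [Thu 07:00, Sat 22:00].
Intermediaries M with M after stage2: none.
Union: none.

none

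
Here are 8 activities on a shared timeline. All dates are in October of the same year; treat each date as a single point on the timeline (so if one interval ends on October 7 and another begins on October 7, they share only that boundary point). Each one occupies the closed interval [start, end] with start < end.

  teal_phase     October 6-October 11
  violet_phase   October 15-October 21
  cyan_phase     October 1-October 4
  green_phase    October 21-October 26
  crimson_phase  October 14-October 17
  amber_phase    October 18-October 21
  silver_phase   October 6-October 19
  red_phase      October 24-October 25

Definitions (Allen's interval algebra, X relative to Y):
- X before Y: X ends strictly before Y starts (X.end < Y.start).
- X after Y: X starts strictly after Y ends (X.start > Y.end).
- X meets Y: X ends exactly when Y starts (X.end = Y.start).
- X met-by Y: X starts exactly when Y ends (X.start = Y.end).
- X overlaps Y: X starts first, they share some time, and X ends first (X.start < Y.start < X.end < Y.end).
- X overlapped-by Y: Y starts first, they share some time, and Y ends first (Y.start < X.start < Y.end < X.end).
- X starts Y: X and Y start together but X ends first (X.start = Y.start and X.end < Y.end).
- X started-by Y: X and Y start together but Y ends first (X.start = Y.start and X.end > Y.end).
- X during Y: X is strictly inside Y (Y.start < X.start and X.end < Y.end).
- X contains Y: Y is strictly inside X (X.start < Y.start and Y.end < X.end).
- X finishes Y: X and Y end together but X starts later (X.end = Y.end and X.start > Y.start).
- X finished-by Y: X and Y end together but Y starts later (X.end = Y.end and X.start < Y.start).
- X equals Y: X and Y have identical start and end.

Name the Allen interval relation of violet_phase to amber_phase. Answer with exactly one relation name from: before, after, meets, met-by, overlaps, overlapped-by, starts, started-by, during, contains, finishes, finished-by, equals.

finished-by

violet_phase = [October 15, October 21]; amber_phase = [October 18, October 21].
Compare endpoints: violet_phase.start < amber_phase.start, violet_phase.start < amber_phase.end, violet_phase.end > amber_phase.start, violet_phase.end = amber_phase.end.
That pattern is 'finished-by'.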